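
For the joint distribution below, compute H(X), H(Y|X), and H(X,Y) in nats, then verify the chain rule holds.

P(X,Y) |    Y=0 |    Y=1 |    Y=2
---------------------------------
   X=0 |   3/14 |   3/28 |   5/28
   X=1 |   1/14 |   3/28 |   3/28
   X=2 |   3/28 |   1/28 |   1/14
H(X,Y) = 2.0910, H(X) = 1.0346, H(Y|X) = 1.0564 (all in nats)

Chain rule: H(X,Y) = H(X) + H(Y|X)

Left side — joint entropy directly:
H(X,Y) = -Σ p(x,y) log p(x,y) = 2.0910 nats

Right side — compute H(Y|X) from the conditional distributions:
P(X) = (1/2, 2/7, 3/14), so H(X) = 1.0346 nats
H(Y|X) = Σ_x P(X=x) · H(Y|X=x):
  P(Y|X=0) = (3/7, 3/14, 5/14), H(Y|X=0) = 1.0609, weight P(X=0) = 1/2
  P(Y|X=1) = (1/4, 3/8, 3/8), H(Y|X=1) = 1.0822, weight P(X=1) = 2/7
  P(Y|X=2) = (1/2, 1/6, 1/3), H(Y|X=2) = 1.0114, weight P(X=2) = 3/14
H(Y|X) = 1.0564 nats

H(X) + H(Y|X) = 1.0346 + 1.0564 = 2.0910 nats

Both sides equal 2.0910 nats. ✓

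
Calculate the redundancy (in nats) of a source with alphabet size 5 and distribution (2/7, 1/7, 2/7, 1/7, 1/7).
0.0596 nats

Redundancy measures how far a source is from maximum entropy:
R = H_max - H(X)

Maximum entropy for 5 symbols: H_max = log_e(5) = 1.6094 nats
Actual entropy: H(X) = 1.5498 nats
Redundancy: R = 1.6094 - 1.5498 = 0.0596 nats

This redundancy represents potential for compression: the source could be compressed by 0.0596 nats per symbol.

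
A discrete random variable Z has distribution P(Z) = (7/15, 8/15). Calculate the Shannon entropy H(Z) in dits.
0.3001 dits

Shannon entropy is H(X) = -Σ p(x) log p(x).

For P = (7/15, 8/15):
H = -7/15 × log_10(7/15) -8/15 × log_10(8/15)
H = 0.3001 dits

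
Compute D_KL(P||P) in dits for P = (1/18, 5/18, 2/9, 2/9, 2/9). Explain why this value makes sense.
0.0000 dits

KL divergence satisfies the Gibbs inequality: D_KL(P||Q) ≥ 0 for all distributions P, Q.

D_KL(P||Q) = Σ p(x) log(p(x)/q(x))
Each term is p(x) × log_10(p(x)/p(x)) = p(x) × log_10(1) = 0, so the sum is 0.
D_KL(P||Q) = 0.0000 dits

When P = Q, the KL divergence is exactly 0, as there is no 'divergence' between identical distributions.

This non-negativity is a fundamental property: relative entropy cannot be negative because it measures how different Q is from P.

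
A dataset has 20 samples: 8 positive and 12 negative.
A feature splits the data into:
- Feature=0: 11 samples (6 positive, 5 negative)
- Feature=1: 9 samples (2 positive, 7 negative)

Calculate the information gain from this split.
0.0803 bits

Information Gain = H(Y) - H(Y|Feature)

Before split:
P(positive) = 8/20 = 0.4000
H(Y) = 0.9710 bits

After split:
Feature=0: H = 0.9940 bits (weight = 11/20)
Feature=1: H = 0.7642 bits (weight = 9/20)
H(Y|Feature) = (11/20)×0.9940 + (9/20)×0.7642 = 0.8906 bits

Information Gain = 0.9710 - 0.8906 = 0.0803 bits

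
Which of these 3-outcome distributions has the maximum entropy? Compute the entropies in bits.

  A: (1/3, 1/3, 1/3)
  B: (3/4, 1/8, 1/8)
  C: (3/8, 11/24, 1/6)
A

For a discrete distribution over n outcomes, entropy is maximized by the uniform distribution.

Computing entropies:
H(A) = 1.5850 bits
H(B) = 1.0613 bits
H(C) = 1.4773 bits

The uniform distribution (where all probabilities equal 1/3) achieves the maximum entropy of log_2(3) = 1.5850 bits.

Distribution A has the highest entropy.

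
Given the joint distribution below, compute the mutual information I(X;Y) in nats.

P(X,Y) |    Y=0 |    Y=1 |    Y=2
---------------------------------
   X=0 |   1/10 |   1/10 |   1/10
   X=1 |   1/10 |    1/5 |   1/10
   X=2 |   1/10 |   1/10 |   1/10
0.0138 nats

Mutual information: I(X;Y) = H(X) + H(Y) - H(X,Y)

Marginals:
P(X) = (3/10, 2/5, 3/10), H(X) = 1.0889 nats
P(Y) = (3/10, 2/5, 3/10), H(Y) = 1.0889 nats

Joint entropy: H(X,Y) = 2.1640 nats

I(X;Y) = 1.0889 + 1.0889 - 2.1640 = 0.0138 nats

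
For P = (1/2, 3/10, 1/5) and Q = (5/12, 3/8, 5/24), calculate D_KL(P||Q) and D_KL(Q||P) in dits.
D_KL(P||Q) = 0.0070, D_KL(Q||P) = 0.0070

KL divergence is not symmetric: D_KL(P||Q) ≠ D_KL(Q||P) in general.

D_KL(P||Q) = 0.0070 dits
D_KL(Q||P) = 0.0070 dits

In this case they happen to be equal (to 4 decimal places).

This asymmetry is why KL divergence is not a true distance metric.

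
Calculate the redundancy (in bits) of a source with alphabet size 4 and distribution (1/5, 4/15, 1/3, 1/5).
0.0344 bits

Redundancy measures how far a source is from maximum entropy:
R = H_max - H(X)

Maximum entropy for 4 symbols: H_max = log_2(4) = 2.0000 bits
Actual entropy: H(X) = 1.9656 bits
Redundancy: R = 2.0000 - 1.9656 = 0.0344 bits

This redundancy represents potential for compression: the source could be compressed by 0.0344 bits per symbol.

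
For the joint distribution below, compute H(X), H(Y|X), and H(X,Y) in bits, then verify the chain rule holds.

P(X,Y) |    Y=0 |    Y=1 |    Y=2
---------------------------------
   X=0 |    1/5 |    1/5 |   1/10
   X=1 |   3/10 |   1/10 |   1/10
H(X,Y) = 2.4464, H(X) = 1.0000, H(Y|X) = 1.4464 (all in bits)

Chain rule: H(X,Y) = H(X) + H(Y|X)

Left side — joint entropy directly:
H(X,Y) = -Σ p(x,y) log p(x,y) = 2.4464 bits

Right side — compute H(Y|X) from the conditional distributions:
P(X) = (1/2, 1/2), so H(X) = 1.0000 bits
H(Y|X) = Σ_x P(X=x) · H(Y|X=x):
  P(Y|X=0) = (2/5, 2/5, 1/5), H(Y|X=0) = 1.5219, weight P(X=0) = 1/2
  P(Y|X=1) = (3/5, 1/5, 1/5), H(Y|X=1) = 1.3710, weight P(X=1) = 1/2
H(Y|X) = 1.4464 bits

H(X) + H(Y|X) = 1.0000 + 1.4464 = 2.4464 bits

Both sides equal 2.4464 bits. ✓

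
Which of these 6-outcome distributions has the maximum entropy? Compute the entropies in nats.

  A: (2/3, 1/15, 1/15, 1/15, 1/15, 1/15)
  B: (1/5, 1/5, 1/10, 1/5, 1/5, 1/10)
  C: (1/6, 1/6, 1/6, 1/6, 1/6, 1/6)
C

For a discrete distribution over n outcomes, entropy is maximized by the uniform distribution.

Computing entropies:
H(A) = 1.1730 nats
H(B) = 1.7481 nats
H(C) = 1.7918 nats

The uniform distribution (where all probabilities equal 1/6) achieves the maximum entropy of log_e(6) = 1.7918 nats.

Distribution C has the highest entropy.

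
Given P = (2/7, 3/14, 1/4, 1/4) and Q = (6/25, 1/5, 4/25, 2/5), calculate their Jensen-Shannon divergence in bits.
0.0214 bits

Jensen-Shannon divergence is:
JSD(P||Q) = 0.5 × D_KL(P||M) + 0.5 × D_KL(Q||M)
where M = 0.5 × (P + Q) is the mixture distribution.

M = 0.5 × (2/7, 3/14, 1/4, 1/4) + 0.5 × (6/25, 1/5, 4/25, 2/5) = (0.262857, 0.207143, 0.205, 13/40)

D_KL(P||M) = 0.0218 bits
D_KL(Q||M) = 0.0210 bits

JSD(P||Q) = 0.5 × 0.0218 + 0.5 × 0.0210 = 0.0214 bits

Unlike KL divergence, JSD is symmetric and bounded: 0 ≤ JSD ≤ log(2).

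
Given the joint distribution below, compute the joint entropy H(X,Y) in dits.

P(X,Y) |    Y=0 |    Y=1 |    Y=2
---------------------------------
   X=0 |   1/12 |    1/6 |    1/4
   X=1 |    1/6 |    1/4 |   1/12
0.7403 dits

Joint entropy is H(X,Y) = -Σ_{x,y} p(x,y) log p(x,y).

Summing over all non-zero entries:
H(X,Y) = -[1/12·log_10(1/12) + 1/6·log_10(1/6) + 1/4·log_10(1/4) + 1/6·log_10(1/6) + 1/4·log_10(1/4) + 1/12·log_10(1/12)]
H(X,Y) = 0.7403 dits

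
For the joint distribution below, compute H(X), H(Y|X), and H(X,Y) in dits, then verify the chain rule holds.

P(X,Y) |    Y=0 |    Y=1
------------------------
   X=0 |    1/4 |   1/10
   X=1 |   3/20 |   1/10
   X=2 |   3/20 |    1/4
H(X,Y) = 0.7482, H(X) = 0.4693, H(Y|X) = 0.2789 (all in dits)

Chain rule: H(X,Y) = H(X) + H(Y|X)

Left side — joint entropy directly:
H(X,Y) = -Σ p(x,y) log p(x,y) = 0.7482 dits

Right side — compute H(Y|X) from the conditional distributions:
P(X) = (7/20, 1/4, 2/5), so H(X) = 0.4693 dits
H(Y|X) = Σ_x P(X=x) · H(Y|X=x):
  P(Y|X=0) = (5/7, 2/7), H(Y|X=0) = 0.2598, weight P(X=0) = 7/20
  P(Y|X=1) = (3/5, 2/5), H(Y|X=1) = 0.2923, weight P(X=1) = 1/4
  P(Y|X=2) = (3/8, 5/8), H(Y|X=2) = 0.2873, weight P(X=2) = 2/5
H(Y|X) = 0.2789 dits

H(X) + H(Y|X) = 0.4693 + 0.2789 = 0.7482 dits

Both sides equal 0.7482 dits. ✓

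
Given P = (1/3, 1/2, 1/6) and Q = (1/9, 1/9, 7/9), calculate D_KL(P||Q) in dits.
0.3741 dits

KL divergence: D_KL(P||Q) = Σ p(x) log(p(x)/q(x))

Computing term by term:
  x=0: 1/3 × log_10[(1/3)/(1/9)] = 1/3 × 0.4771 = 0.1590
  x=1: 1/2 × log_10[(1/2)/(1/9)] = 1/2 × 0.6532 = 0.3266
  x=2: 1/6 × log_10[(1/6)/(7/9)] = 1/6 × -0.6690 = -0.1115

D_KL(P||Q) = 0.3741 dits

Note: KL divergence is always non-negative and equals 0 iff P = Q.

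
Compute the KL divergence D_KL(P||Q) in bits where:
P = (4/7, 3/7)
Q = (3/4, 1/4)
0.1091 bits

KL divergence: D_KL(P||Q) = Σ p(x) log(p(x)/q(x))

Computing term by term:
  x=0: 4/7 × log_2[(4/7)/(3/4)] = 4/7 × -0.3923 = -0.2242
  x=1: 3/7 × log_2[(3/7)/(1/4)] = 3/7 × 0.7776 = 0.3333

D_KL(P||Q) = 0.1091 bits

Note: KL divergence is always non-negative and equals 0 iff P = Q.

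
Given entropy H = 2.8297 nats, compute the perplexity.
16.9404

Perplexity is e^H (or exp(H) for natural log).

H = 2.8297 nats
Perplexity = e^2.8297 = 16.9404

Interpretation: The model's uncertainty is equivalent to choosing uniformly among 16.9 options.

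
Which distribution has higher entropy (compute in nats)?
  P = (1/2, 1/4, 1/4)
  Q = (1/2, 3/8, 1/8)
P

Computing entropies in nats:
H(P) = 1.0397
H(Q) = 0.9743

Distribution P has higher entropy.

Intuition: The distribution closer to uniform (more spread out) has higher entropy.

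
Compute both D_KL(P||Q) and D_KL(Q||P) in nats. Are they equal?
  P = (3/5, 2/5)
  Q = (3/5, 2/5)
D_KL(P||Q) = 0.0000, D_KL(Q||P) = 0.0000

KL divergence is not symmetric: D_KL(P||Q) ≠ D_KL(Q||P) in general.

D_KL(P||Q) = 0.0000 nats
D_KL(Q||P) = 0.0000 nats

In this case they happen to be equal (to 4 decimal places).

This asymmetry is why KL divergence is not a true distance metric.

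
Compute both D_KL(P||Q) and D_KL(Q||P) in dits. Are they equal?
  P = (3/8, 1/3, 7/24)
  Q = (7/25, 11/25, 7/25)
D_KL(P||Q) = 0.0126, D_KL(Q||P) = 0.0126

KL divergence is not symmetric: D_KL(P||Q) ≠ D_KL(Q||P) in general.

D_KL(P||Q) = 0.0126 dits
D_KL(Q||P) = 0.0126 dits

In this case they happen to be equal (to 4 decimal places).

This asymmetry is why KL divergence is not a true distance metric.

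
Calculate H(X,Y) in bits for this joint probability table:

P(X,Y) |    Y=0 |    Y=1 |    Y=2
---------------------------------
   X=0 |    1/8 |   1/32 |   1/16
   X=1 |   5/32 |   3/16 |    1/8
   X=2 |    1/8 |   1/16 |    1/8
3.0275 bits

Joint entropy is H(X,Y) = -Σ_{x,y} p(x,y) log p(x,y).

Summing over all non-zero entries:
H(X,Y) = -[1/8·log_2(1/8) + 1/32·log_2(1/32) + 1/16·log_2(1/16) + 5/32·log_2(5/32) + 3/16·log_2(3/16) + 1/8·log_2(1/8) + 1/8·log_2(1/8) + 1/16·log_2(1/16) + 1/8·log_2(1/8)]
H(X,Y) = 3.0275 bits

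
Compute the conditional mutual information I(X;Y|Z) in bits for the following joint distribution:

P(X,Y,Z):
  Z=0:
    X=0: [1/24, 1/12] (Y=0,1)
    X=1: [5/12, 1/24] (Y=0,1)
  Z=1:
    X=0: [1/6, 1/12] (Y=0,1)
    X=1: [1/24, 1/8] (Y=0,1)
0.1729 bits

Conditional mutual information: I(X;Y|Z) = H(X|Z) + H(Y|Z) - H(X,Y|Z)

H(Z) = 0.9799
H(X,Z) = 1.8217 → H(X|Z) = 0.8418
H(Y,Z) = 1.8338 → H(Y|Z) = 0.8539
H(X,Y,Z) = 2.5027 → H(X,Y|Z) = 1.5228

I(X;Y|Z) = 0.8418 + 0.8539 - 1.5228 = 0.1729 bits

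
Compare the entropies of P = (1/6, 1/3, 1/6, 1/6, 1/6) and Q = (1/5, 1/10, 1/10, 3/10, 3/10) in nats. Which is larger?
P

Computing entropies in nats:
H(P) = 1.5607
H(Q) = 1.5048

Distribution P has higher entropy.

Intuition: The distribution closer to uniform (more spread out) has higher entropy.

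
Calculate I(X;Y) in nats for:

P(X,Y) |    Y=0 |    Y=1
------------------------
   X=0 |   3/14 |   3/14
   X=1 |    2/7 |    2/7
0.0000 nats

Mutual information: I(X;Y) = H(X) + H(Y) - H(X,Y)

Marginals:
P(X) = (3/7, 4/7), H(X) = 0.6829 nats
P(Y) = (1/2, 1/2), H(Y) = 0.6931 nats

Joint entropy: H(X,Y) = 1.3761 nats

I(X;Y) = 0.6829 + 0.6931 - 1.3761 = 0.0000 nats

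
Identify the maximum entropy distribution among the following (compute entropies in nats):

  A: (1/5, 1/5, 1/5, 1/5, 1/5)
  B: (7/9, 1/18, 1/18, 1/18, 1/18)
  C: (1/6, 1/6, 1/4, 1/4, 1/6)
A

For a discrete distribution over n outcomes, entropy is maximized by the uniform distribution.

Computing entropies:
H(A) = 1.6094 nats
H(B) = 0.8378 nats
H(C) = 1.5890 nats

The uniform distribution (where all probabilities equal 1/5) achieves the maximum entropy of log_e(5) = 1.6094 nats.

Distribution A has the highest entropy.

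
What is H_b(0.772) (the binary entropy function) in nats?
0.5368 nats

The binary entropy function is:
H(p) = -p log(p) - (1-p) log(1-p)

H(0.772) = -0.772 × log_e(0.772) - 0.228 × log_e(0.228)
H(0.772) = 0.5368 nats

Note: Binary entropy is maximized at p=0.5 (H=1 bit) and minimized at p=0 or p=1 (H=0).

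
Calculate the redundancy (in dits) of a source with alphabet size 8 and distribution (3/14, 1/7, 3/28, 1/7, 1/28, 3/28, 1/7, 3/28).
0.0341 dits

Redundancy measures how far a source is from maximum entropy:
R = H_max - H(X)

Maximum entropy for 8 symbols: H_max = log_10(8) = 0.9031 dits
Actual entropy: H(X) = 0.8690 dits
Redundancy: R = 0.9031 - 0.8690 = 0.0341 dits

This redundancy represents potential for compression: the source could be compressed by 0.0341 dits per symbol.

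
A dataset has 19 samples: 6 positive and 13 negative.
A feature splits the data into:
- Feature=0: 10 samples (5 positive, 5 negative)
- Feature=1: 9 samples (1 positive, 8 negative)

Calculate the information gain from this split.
0.1350 bits

Information Gain = H(Y) - H(Y|Feature)

Before split:
P(positive) = 6/19 = 0.3158
H(Y) = 0.8997 bits

After split:
Feature=0: H = 1.0000 bits (weight = 10/19)
Feature=1: H = 0.5033 bits (weight = 9/19)
H(Y|Feature) = (10/19)×1.0000 + (9/19)×0.5033 = 0.7647 bits

Information Gain = 0.8997 - 0.7647 = 0.1350 bits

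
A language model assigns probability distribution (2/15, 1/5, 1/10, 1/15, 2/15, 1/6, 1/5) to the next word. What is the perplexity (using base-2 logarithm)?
6.6227

Perplexity is 2^H (or exp(H) for natural log).

First, H = -Σ p log p = 2.7274 bits
Perplexity = 2^2.7274 = 6.6227

Interpretation: The model's uncertainty is equivalent to choosing uniformly among 6.6 options.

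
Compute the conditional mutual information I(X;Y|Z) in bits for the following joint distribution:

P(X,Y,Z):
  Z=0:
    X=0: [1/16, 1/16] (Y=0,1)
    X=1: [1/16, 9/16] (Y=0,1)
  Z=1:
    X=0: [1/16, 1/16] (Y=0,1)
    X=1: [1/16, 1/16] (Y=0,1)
0.0694 bits

Conditional mutual information: I(X;Y|Z) = H(X|Z) + H(Y|Z) - H(X,Y|Z)

H(Z) = 0.8113
H(X,Z) = 1.5488 → H(X|Z) = 0.7375
H(Y,Z) = 1.5488 → H(Y|Z) = 0.7375
H(X,Y,Z) = 2.2169 → H(X,Y|Z) = 1.4056

I(X;Y|Z) = 0.7375 + 0.7375 - 1.4056 = 0.0694 bits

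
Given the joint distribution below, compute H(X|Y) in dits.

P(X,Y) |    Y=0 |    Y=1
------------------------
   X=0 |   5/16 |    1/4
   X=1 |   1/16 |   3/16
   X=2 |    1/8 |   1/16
0.4071 dits

Using the chain rule: H(X|Y) = H(X,Y) - H(Y)

First, compute H(X,Y) = 0.7081 dits

Marginal P(Y) = (1/2, 1/2)
H(Y) = 0.3010 dits

H(X|Y) = H(X,Y) - H(Y) = 0.7081 - 0.3010 = 0.4071 dits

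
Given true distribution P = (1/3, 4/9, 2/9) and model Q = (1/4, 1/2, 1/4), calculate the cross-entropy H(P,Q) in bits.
1.5556 bits

Cross-entropy: H(P,Q) = -Σ p(x) log q(x)

Alternatively: H(P,Q) = H(P) + D_KL(P||Q)
H(P) = 1.5305 bits
D_KL(P||Q) = 0.0251 bits

H(P,Q) = 1.5305 + 0.0251 = 1.5556 bits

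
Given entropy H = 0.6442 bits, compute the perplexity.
1.5629

Perplexity is 2^H (or exp(H) for natural log).

H = 0.6442 bits
Perplexity = 2^0.6442 = 1.5629

Interpretation: The model's uncertainty is equivalent to choosing uniformly among 1.6 options.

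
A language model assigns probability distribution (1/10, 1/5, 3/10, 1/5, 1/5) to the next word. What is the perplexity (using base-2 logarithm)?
4.7451

Perplexity is 2^H (or exp(H) for natural log).

First, H = -Σ p log p = 2.2464 bits
Perplexity = 2^2.2464 = 4.7451

Interpretation: The model's uncertainty is equivalent to choosing uniformly among 4.7 options.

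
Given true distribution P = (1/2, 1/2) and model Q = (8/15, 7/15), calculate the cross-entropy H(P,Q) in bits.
1.0032 bits

Cross-entropy: H(P,Q) = -Σ p(x) log q(x)

Alternatively: H(P,Q) = H(P) + D_KL(P||Q)
H(P) = 1.0000 bits
D_KL(P||Q) = 0.0032 bits

H(P,Q) = 1.0000 + 0.0032 = 1.0032 bits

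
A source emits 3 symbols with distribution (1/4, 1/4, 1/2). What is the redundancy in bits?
0.0850 bits

Redundancy measures how far a source is from maximum entropy:
R = H_max - H(X)

Maximum entropy for 3 symbols: H_max = log_2(3) = 1.5850 bits
Actual entropy: H(X) = 1.5000 bits
Redundancy: R = 1.5850 - 1.5000 = 0.0850 bits

This redundancy represents potential for compression: the source could be compressed by 0.0850 bits per symbol.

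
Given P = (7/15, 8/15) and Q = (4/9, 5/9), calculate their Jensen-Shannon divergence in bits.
0.0004 bits

Jensen-Shannon divergence is:
JSD(P||Q) = 0.5 × D_KL(P||M) + 0.5 × D_KL(Q||M)
where M = 0.5 × (P + Q) is the mixture distribution.

M = 0.5 × (7/15, 8/15) + 0.5 × (4/9, 5/9) = (0.455556, 0.544444)

D_KL(P||M) = 0.0004 bits
D_KL(Q||M) = 0.0004 bits

JSD(P||Q) = 0.5 × 0.0004 + 0.5 × 0.0004 = 0.0004 bits

Unlike KL divergence, JSD is symmetric and bounded: 0 ≤ JSD ≤ log(2).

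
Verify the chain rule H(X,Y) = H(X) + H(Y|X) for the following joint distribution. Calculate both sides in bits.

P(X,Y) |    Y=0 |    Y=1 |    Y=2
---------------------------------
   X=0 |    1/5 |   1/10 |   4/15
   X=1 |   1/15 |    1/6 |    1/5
H(X,Y) = 2.4608, H(X) = 0.9871, H(Y|X) = 1.4736 (all in bits)

Chain rule: H(X,Y) = H(X) + H(Y|X)

Left side — joint entropy directly:
H(X,Y) = -Σ p(x,y) log p(x,y) = 2.4608 bits

Right side — compute H(Y|X) from the conditional distributions:
P(X) = (17/30, 13/30), so H(X) = 0.9871 bits
H(Y|X) = Σ_x P(X=x) · H(Y|X=x):
  P(Y|X=0) = (6/17, 3/17, 8/17), H(Y|X=0) = 1.4837, weight P(X=0) = 17/30
  P(Y|X=1) = (2/13, 5/13, 6/13), H(Y|X=1) = 1.4605, weight P(X=1) = 13/30
H(Y|X) = 1.4736 bits

H(X) + H(Y|X) = 0.9871 + 1.4736 = 2.4608 bits

Both sides equal 2.4608 bits. ✓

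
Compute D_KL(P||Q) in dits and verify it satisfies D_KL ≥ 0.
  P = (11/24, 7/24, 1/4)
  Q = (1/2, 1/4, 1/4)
0.0022 dits

KL divergence satisfies the Gibbs inequality: D_KL(P||Q) ≥ 0 for all distributions P, Q.

D_KL(P||Q) = Σ p(x) log(p(x)/q(x))
Term by term:
  x=0: 11/24 × log_10[(11/24)/(1/2)] = -0.0173
  x=1: 7/24 × log_10[(7/24)/(1/4)] = 0.0195
  x=2: 1/4 × log_10[(1/4)/(1/4)] = 0.0000
D_KL(P||Q) = 0.0022 dits

D_KL(P||Q) = 0.0022 ≥ 0 ✓

This non-negativity is a fundamental property: relative entropy cannot be negative because it measures how different Q is from P.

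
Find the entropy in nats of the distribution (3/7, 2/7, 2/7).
1.0790 nats

Shannon entropy is H(X) = -Σ p(x) log p(x).

For P = (3/7, 2/7, 2/7):
H = -3/7 × log_e(3/7) -2/7 × log_e(2/7) -2/7 × log_e(2/7)
H = 1.0790 nats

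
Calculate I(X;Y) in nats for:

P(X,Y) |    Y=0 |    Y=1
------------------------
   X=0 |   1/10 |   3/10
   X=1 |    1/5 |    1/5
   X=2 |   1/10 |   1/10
0.0322 nats

Mutual information: I(X;Y) = H(X) + H(Y) - H(X,Y)

Marginals:
P(X) = (2/5, 2/5, 1/5), H(X) = 1.0549 nats
P(Y) = (2/5, 3/5), H(Y) = 0.6730 nats

Joint entropy: H(X,Y) = 1.6957 nats

I(X;Y) = 1.0549 + 0.6730 - 1.6957 = 0.0322 nats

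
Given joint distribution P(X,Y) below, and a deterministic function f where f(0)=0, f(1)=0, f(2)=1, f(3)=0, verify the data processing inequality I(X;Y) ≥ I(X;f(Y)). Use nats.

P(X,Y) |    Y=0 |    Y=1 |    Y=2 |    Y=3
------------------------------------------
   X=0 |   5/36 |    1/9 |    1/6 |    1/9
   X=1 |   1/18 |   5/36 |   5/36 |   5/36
I(X;Y) = 0.0213, I(X;f(Y)) = 0.0003, inequality holds: 0.0213 ≥ 0.0003

Data Processing Inequality: For any Markov chain X → Y → Z, we have I(X;Y) ≥ I(X;Z).

Here Z = f(Y) is a deterministic function of Y, forming X → Y → Z.

Original I(X;Y) = 0.0213 nats

After applying f:
P(X,Z) where Z=f(Y):
- P(X,Z=0) = P(X,Y=0) + P(X,Y=1) + P(X,Y=3)
- P(X,Z=1) = P(X,Y=2)

I(X;Z) = I(X;f(Y)) = 0.0003 nats

Verification: 0.0213 ≥ 0.0003 ✓

Information cannot be created by processing; the function f can only lose information about X.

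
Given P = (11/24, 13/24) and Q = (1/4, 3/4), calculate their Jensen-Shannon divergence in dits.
0.0104 dits

Jensen-Shannon divergence is:
JSD(P||Q) = 0.5 × D_KL(P||M) + 0.5 × D_KL(Q||M)
where M = 0.5 × (P + Q) is the mixture distribution.

M = 0.5 × (11/24, 13/24) + 0.5 × (1/4, 3/4) = (0.354167, 0.645833)

D_KL(P||M) = 0.0099 dits
D_KL(Q||M) = 0.0109 dits

JSD(P||Q) = 0.5 × 0.0099 + 0.5 × 0.0109 = 0.0104 dits

Unlike KL divergence, JSD is symmetric and bounded: 0 ≤ JSD ≤ log(2).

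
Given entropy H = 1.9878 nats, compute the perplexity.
7.2995

Perplexity is e^H (or exp(H) for natural log).

H = 1.9878 nats
Perplexity = e^1.9878 = 7.2995

Interpretation: The model's uncertainty is equivalent to choosing uniformly among 7.3 options.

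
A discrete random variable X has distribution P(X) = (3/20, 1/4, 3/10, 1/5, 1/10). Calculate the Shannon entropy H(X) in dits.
0.6708 dits

Shannon entropy is H(X) = -Σ p(x) log p(x).

For P = (3/20, 1/4, 3/10, 1/5, 1/10):
H = -3/20 × log_10(3/20) -1/4 × log_10(1/4) -3/10 × log_10(3/10) -1/5 × log_10(1/5) -1/10 × log_10(1/10)
H = 0.6708 dits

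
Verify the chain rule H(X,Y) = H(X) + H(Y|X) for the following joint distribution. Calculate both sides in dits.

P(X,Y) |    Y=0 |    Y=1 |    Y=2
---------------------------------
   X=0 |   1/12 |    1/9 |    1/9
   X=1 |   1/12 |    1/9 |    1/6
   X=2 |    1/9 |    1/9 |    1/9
H(X,Y) = 0.9457, H(X) = 0.4761, H(Y|X) = 0.4696 (all in dits)

Chain rule: H(X,Y) = H(X) + H(Y|X)

Left side — joint entropy directly:
H(X,Y) = -Σ p(x,y) log p(x,y) = 0.9457 dits

Right side — compute H(Y|X) from the conditional distributions:
P(X) = (11/36, 13/36, 1/3), so H(X) = 0.4761 dits
H(Y|X) = Σ_x P(X=x) · H(Y|X=x):
  P(Y|X=0) = (3/11, 4/11, 4/11), H(Y|X=0) = 0.4734, weight P(X=0) = 11/36
  P(Y|X=1) = (3/13, 4/13, 6/13), H(Y|X=1) = 0.4594, weight P(X=1) = 13/36
  P(Y|X=2) = (1/3, 1/3, 1/3), H(Y|X=2) = 0.4771, weight P(X=2) = 1/3
H(Y|X) = 0.4696 dits

H(X) + H(Y|X) = 0.4761 + 0.4696 = 0.9457 dits

Both sides equal 0.9457 dits. ✓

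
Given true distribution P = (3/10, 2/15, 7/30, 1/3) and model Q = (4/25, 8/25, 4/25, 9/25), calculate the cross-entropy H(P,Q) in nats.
1.4699 nats

Cross-entropy: H(P,Q) = -Σ p(x) log q(x)

Alternatively: H(P,Q) = H(P) + D_KL(P||Q)
H(P) = 1.3356 nats
D_KL(P||Q) = 0.1342 nats

H(P,Q) = 1.3356 + 0.1342 = 1.4699 nats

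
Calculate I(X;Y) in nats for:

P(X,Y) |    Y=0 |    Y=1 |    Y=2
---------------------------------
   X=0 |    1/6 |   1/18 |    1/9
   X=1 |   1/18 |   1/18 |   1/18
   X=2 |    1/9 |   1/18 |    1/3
0.0668 nats

Mutual information: I(X;Y) = H(X) + H(Y) - H(X,Y)

Marginals:
P(X) = (1/3, 1/6, 1/2), H(X) = 1.0114 nats
P(Y) = (1/3, 1/6, 1/2), H(Y) = 1.0114 nats

Joint entropy: H(X,Y) = 1.9560 nats

I(X;Y) = 1.0114 + 1.0114 - 1.9560 = 0.0668 nats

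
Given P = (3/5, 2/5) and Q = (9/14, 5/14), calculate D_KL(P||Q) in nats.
0.0039 nats

KL divergence: D_KL(P||Q) = Σ p(x) log(p(x)/q(x))

Computing term by term:
  x=0: 3/5 × log_e[(3/5)/(9/14)] = 3/5 × -0.0690 = -0.0414
  x=1: 2/5 × log_e[(2/5)/(5/14)] = 2/5 × 0.1133 = 0.0453

D_KL(P||Q) = 0.0039 nats

Note: KL divergence is always non-negative and equals 0 iff P = Q.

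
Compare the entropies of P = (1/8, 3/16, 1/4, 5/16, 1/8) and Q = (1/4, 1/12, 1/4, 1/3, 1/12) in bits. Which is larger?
P

Computing entropies in bits:
H(P) = 2.2272
H(Q) = 2.1258

Distribution P has higher entropy.

Intuition: The distribution closer to uniform (more spread out) has higher entropy.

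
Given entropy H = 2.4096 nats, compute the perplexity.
11.1295

Perplexity is e^H (or exp(H) for natural log).

H = 2.4096 nats
Perplexity = e^2.4096 = 11.1295

Interpretation: The model's uncertainty is equivalent to choosing uniformly among 11.1 options.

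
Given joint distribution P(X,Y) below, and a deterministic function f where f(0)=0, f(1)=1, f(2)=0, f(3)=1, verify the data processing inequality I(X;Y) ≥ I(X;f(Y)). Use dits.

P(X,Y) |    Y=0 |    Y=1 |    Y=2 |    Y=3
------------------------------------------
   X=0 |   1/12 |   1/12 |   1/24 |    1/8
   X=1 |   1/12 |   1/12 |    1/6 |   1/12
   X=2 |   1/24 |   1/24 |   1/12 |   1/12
I(X;Y) = 0.0193, I(X;f(Y)) = 0.0082, inequality holds: 0.0193 ≥ 0.0082

Data Processing Inequality: For any Markov chain X → Y → Z, we have I(X;Y) ≥ I(X;Z).

Here Z = f(Y) is a deterministic function of Y, forming X → Y → Z.

Original I(X;Y) = 0.0193 dits

After applying f:
P(X,Z) where Z=f(Y):
- P(X,Z=0) = P(X,Y=0) + P(X,Y=2)
- P(X,Z=1) = P(X,Y=1) + P(X,Y=3)

I(X;Z) = I(X;f(Y)) = 0.0082 dits

Verification: 0.0193 ≥ 0.0082 ✓

Information cannot be created by processing; the function f can only lose information about X.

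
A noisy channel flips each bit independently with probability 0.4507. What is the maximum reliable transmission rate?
0.0070 bits

For a binary symmetric channel (BSC) with error probability p:
Capacity C = 1 - H(p) bits per symbol

where H(p) = -p log₂(p) - (1-p) log₂(1-p) is the binary entropy function.

H(0.4507) = 0.9930 bits
C = 1 - 0.9930 = 0.0070 bits per symbol

This means we can reliably transmit up to 0.0070 bits of information per channel use.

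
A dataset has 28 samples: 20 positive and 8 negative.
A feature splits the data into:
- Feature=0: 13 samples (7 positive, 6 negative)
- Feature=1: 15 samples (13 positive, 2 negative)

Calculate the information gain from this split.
0.0973 bits

Information Gain = H(Y) - H(Y|Feature)

Before split:
P(positive) = 20/28 = 0.7143
H(Y) = 0.8631 bits

After split:
Feature=0: H = 0.9957 bits (weight = 13/28)
Feature=1: H = 0.5665 bits (weight = 15/28)
H(Y|Feature) = (13/28)×0.9957 + (15/28)×0.5665 = 0.7658 bits

Information Gain = 0.8631 - 0.7658 = 0.0973 bits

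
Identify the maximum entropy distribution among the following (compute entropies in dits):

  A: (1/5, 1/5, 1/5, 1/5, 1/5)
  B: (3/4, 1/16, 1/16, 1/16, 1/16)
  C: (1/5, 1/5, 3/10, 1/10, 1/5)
A

For a discrete distribution over n outcomes, entropy is maximized by the uniform distribution.

Computing entropies:
H(A) = 0.6990 dits
H(B) = 0.3947 dits
H(C) = 0.6762 dits

The uniform distribution (where all probabilities equal 1/5) achieves the maximum entropy of log_10(5) = 0.6990 dits.

Distribution A has the highest entropy.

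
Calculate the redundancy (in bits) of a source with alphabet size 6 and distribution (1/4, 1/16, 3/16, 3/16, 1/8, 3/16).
0.1015 bits

Redundancy measures how far a source is from maximum entropy:
R = H_max - H(X)

Maximum entropy for 6 symbols: H_max = log_2(6) = 2.5850 bits
Actual entropy: H(X) = 2.4835 bits
Redundancy: R = 2.5850 - 2.4835 = 0.1015 bits

This redundancy represents potential for compression: the source could be compressed by 0.1015 bits per symbol.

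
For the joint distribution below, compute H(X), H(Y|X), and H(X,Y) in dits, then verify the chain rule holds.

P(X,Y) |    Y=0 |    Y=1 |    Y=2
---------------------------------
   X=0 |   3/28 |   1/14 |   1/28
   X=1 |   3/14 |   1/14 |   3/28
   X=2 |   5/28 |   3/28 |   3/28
H(X,Y) = 0.9081, H(X) = 0.4622, H(Y|X) = 0.4459 (all in dits)

Chain rule: H(X,Y) = H(X) + H(Y|X)

Left side — joint entropy directly:
H(X,Y) = -Σ p(x,y) log p(x,y) = 0.9081 dits

Right side — compute H(Y|X) from the conditional distributions:
P(X) = (3/14, 11/28, 11/28), so H(X) = 0.4622 dits
H(Y|X) = Σ_x P(X=x) · H(Y|X=x):
  P(Y|X=0) = (1/2, 1/3, 1/6), H(Y|X=0) = 0.4392, weight P(X=0) = 3/14
  P(Y|X=1) = (6/11, 2/11, 3/11), H(Y|X=1) = 0.4321, weight P(X=1) = 11/28
  P(Y|X=2) = (5/11, 3/11, 3/11), H(Y|X=2) = 0.4634, weight P(X=2) = 11/28
H(Y|X) = 0.4459 dits

H(X) + H(Y|X) = 0.4622 + 0.4459 = 0.9081 dits

Both sides equal 0.9081 dits. ✓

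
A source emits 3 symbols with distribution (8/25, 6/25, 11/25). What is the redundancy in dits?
0.0131 dits

Redundancy measures how far a source is from maximum entropy:
R = H_max - H(X)

Maximum entropy for 3 symbols: H_max = log_10(3) = 0.4771 dits
Actual entropy: H(X) = 0.4640 dits
Redundancy: R = 0.4771 - 0.4640 = 0.0131 dits

This redundancy represents potential for compression: the source could be compressed by 0.0131 dits per symbol.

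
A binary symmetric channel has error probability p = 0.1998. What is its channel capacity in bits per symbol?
0.2785 bits

For a binary symmetric channel (BSC) with error probability p:
Capacity C = 1 - H(p) bits per symbol

where H(p) = -p log₂(p) - (1-p) log₂(1-p) is the binary entropy function.

H(0.1998) = 0.7215 bits
C = 1 - 0.7215 = 0.2785 bits per symbol

This means we can reliably transmit up to 0.2785 bits of information per channel use.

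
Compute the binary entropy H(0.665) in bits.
0.9200 bits

The binary entropy function is:
H(p) = -p log(p) - (1-p) log(1-p)

H(0.665) = -0.665 × log_2(0.665) - 0.335 × log_2(0.335)
H(0.665) = 0.9200 bits

Note: Binary entropy is maximized at p=0.5 (H=1 bit) and minimized at p=0 or p=1 (H=0).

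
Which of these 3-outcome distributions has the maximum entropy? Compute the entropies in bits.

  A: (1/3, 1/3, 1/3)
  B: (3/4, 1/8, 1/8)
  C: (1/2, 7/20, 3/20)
A

For a discrete distribution over n outcomes, entropy is maximized by the uniform distribution.

Computing entropies:
H(A) = 1.5850 bits
H(B) = 1.0613 bits
H(C) = 1.4406 bits

The uniform distribution (where all probabilities equal 1/3) achieves the maximum entropy of log_2(3) = 1.5850 bits.

Distribution A has the highest entropy.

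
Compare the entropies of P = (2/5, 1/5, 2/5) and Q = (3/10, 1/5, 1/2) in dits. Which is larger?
P

Computing entropies in dits:
H(P) = 0.4581
H(Q) = 0.4472

Distribution P has higher entropy.

Intuition: The distribution closer to uniform (more spread out) has higher entropy.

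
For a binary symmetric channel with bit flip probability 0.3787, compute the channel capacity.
0.0429 bits

For a binary symmetric channel (BSC) with error probability p:
Capacity C = 1 - H(p) bits per symbol

where H(p) = -p log₂(p) - (1-p) log₂(1-p) is the binary entropy function.

H(0.3787) = 0.9571 bits
C = 1 - 0.9571 = 0.0429 bits per symbol

This means we can reliably transmit up to 0.0429 bits of information per channel use.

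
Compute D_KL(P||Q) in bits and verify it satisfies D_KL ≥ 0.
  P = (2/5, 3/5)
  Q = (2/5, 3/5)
0.0000 bits

KL divergence satisfies the Gibbs inequality: D_KL(P||Q) ≥ 0 for all distributions P, Q.

D_KL(P||Q) = Σ p(x) log(p(x)/q(x))
Term by term:
  x=0: 2/5 × log_2[(2/5)/(2/5)] = 0.0000
  x=1: 3/5 × log_2[(3/5)/(3/5)] = 0.0000
D_KL(P||Q) = 0.0000 bits

D_KL(P||Q) = 0.0000 ≥ 0 ✓

This non-negativity is a fundamental property: relative entropy cannot be negative because it measures how different Q is from P.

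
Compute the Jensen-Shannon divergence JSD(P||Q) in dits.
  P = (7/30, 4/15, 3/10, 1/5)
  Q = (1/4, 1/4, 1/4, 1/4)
0.0012 dits

Jensen-Shannon divergence is:
JSD(P||Q) = 0.5 × D_KL(P||M) + 0.5 × D_KL(Q||M)
where M = 0.5 × (P + Q) is the mixture distribution.

M = 0.5 × (7/30, 4/15, 3/10, 1/5) + 0.5 × (1/4, 1/4, 1/4, 1/4) = (0.241667, 0.258333, 11/40, 9/40)

D_KL(P||M) = 0.0012 dits
D_KL(Q||M) = 0.0012 dits

JSD(P||Q) = 0.5 × 0.0012 + 0.5 × 0.0012 = 0.0012 dits

Unlike KL divergence, JSD is symmetric and bounded: 0 ≤ JSD ≤ log(2).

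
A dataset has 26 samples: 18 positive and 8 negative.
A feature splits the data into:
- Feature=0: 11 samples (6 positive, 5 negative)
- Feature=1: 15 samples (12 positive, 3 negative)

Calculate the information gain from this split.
0.0534 bits

Information Gain = H(Y) - H(Y|Feature)

Before split:
P(positive) = 18/26 = 0.6923
H(Y) = 0.8905 bits

After split:
Feature=0: H = 0.9940 bits (weight = 11/26)
Feature=1: H = 0.7219 bits (weight = 15/26)
H(Y|Feature) = (11/26)×0.9940 + (15/26)×0.7219 = 0.8370 bits

Information Gain = 0.8905 - 0.8370 = 0.0534 bits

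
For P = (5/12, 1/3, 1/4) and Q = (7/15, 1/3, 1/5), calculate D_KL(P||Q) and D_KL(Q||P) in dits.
D_KL(P||Q) = 0.0037, D_KL(Q||P) = 0.0036

KL divergence is not symmetric: D_KL(P||Q) ≠ D_KL(Q||P) in general.

D_KL(P||Q) = 0.0037 dits
D_KL(Q||P) = 0.0036 dits

No, they are not equal!

This asymmetry is why KL divergence is not a true distance metric.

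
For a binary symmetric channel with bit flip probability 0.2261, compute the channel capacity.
0.2288 bits

For a binary symmetric channel (BSC) with error probability p:
Capacity C = 1 - H(p) bits per symbol

where H(p) = -p log₂(p) - (1-p) log₂(1-p) is the binary entropy function.

H(0.2261) = 0.7712 bits
C = 1 - 0.7712 = 0.2288 bits per symbol

This means we can reliably transmit up to 0.2288 bits of information per channel use.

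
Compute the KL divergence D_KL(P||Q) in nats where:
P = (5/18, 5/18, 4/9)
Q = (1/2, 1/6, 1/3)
0.1065 nats

KL divergence: D_KL(P||Q) = Σ p(x) log(p(x)/q(x))

Computing term by term:
  x=0: 5/18 × log_e[(5/18)/(1/2)] = 5/18 × -0.5878 = -0.1633
  x=1: 5/18 × log_e[(5/18)/(1/6)] = 5/18 × 0.5108 = 0.1419
  x=2: 4/9 × log_e[(4/9)/(1/3)] = 4/9 × 0.2877 = 0.1279

D_KL(P||Q) = 0.1065 nats

Note: KL divergence is always non-negative and equals 0 iff P = Q.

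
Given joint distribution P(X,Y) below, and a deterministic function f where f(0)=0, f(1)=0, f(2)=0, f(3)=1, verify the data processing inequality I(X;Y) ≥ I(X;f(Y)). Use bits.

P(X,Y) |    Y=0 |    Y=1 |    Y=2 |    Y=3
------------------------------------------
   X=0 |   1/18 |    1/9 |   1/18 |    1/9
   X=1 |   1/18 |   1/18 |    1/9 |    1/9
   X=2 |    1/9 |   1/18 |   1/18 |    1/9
I(X;Y) = 0.0566, I(X;f(Y)) = 0.0000, inequality holds: 0.0566 ≥ 0.0000

Data Processing Inequality: For any Markov chain X → Y → Z, we have I(X;Y) ≥ I(X;Z).

Here Z = f(Y) is a deterministic function of Y, forming X → Y → Z.

Original I(X;Y) = 0.0566 bits

After applying f:
P(X,Z) where Z=f(Y):
- P(X,Z=0) = P(X,Y=0) + P(X,Y=1) + P(X,Y=2)
- P(X,Z=1) = P(X,Y=3)

I(X;Z) = I(X;f(Y)) = 0.0000 bits

Verification: 0.0566 ≥ 0.0000 ✓

Information cannot be created by processing; the function f can only lose information about X.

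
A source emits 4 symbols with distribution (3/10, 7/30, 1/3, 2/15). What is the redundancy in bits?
0.0731 bits

Redundancy measures how far a source is from maximum entropy:
R = H_max - H(X)

Maximum entropy for 4 symbols: H_max = log_2(4) = 2.0000 bits
Actual entropy: H(X) = 1.9269 bits
Redundancy: R = 2.0000 - 1.9269 = 0.0731 bits

This redundancy represents potential for compression: the source could be compressed by 0.0731 bits per symbol.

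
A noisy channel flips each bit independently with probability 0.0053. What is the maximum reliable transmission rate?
0.9523 bits

For a binary symmetric channel (BSC) with error probability p:
Capacity C = 1 - H(p) bits per symbol

where H(p) = -p log₂(p) - (1-p) log₂(1-p) is the binary entropy function.

H(0.0053) = 0.0477 bits
C = 1 - 0.0477 = 0.9523 bits per symbol

This means we can reliably transmit up to 0.9523 bits of information per channel use.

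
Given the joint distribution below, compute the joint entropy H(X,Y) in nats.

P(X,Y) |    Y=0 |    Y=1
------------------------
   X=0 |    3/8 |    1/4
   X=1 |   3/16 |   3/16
1.3421 nats

Joint entropy is H(X,Y) = -Σ_{x,y} p(x,y) log p(x,y).

Summing over all non-zero entries:
H(X,Y) = -[3/8·log_e(3/8) + 1/4·log_e(1/4) + 3/16·log_e(3/16) + 3/16·log_e(3/16)]
H(X,Y) = 1.3421 nats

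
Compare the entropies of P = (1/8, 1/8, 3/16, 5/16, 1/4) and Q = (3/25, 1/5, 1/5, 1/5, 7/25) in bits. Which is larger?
Q

Computing entropies in bits:
H(P) = 2.2272
H(Q) = 2.2744

Distribution Q has higher entropy.

Intuition: The distribution closer to uniform (more spread out) has higher entropy.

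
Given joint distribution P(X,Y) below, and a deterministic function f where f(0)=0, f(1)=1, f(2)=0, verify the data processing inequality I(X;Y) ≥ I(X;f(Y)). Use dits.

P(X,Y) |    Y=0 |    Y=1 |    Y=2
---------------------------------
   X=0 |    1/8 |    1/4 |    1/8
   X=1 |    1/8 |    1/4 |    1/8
I(X;Y) = 0.0000, I(X;f(Y)) = 0.0000, inequality holds: 0.0000 ≥ 0.0000

Data Processing Inequality: For any Markov chain X → Y → Z, we have I(X;Y) ≥ I(X;Z).

Here Z = f(Y) is a deterministic function of Y, forming X → Y → Z.

Original I(X;Y) = 0.0000 dits

After applying f:
P(X,Z) where Z=f(Y):
- P(X,Z=0) = P(X,Y=0) + P(X,Y=2)
- P(X,Z=1) = P(X,Y=1)

I(X;Z) = I(X;f(Y)) = 0.0000 dits

Verification: 0.0000 ≥ 0.0000 ✓

Information cannot be created by processing; the function f can only lose information about X.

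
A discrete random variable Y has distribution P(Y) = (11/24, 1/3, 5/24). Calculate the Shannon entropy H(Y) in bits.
1.5157 bits

Shannon entropy is H(X) = -Σ p(x) log p(x).

For P = (11/24, 1/3, 5/24):
H = -11/24 × log_2(11/24) -1/3 × log_2(1/3) -5/24 × log_2(5/24)
H = 1.5157 bits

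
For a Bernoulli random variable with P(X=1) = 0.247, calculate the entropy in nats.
0.5590 nats

The binary entropy function is:
H(p) = -p log(p) - (1-p) log(1-p)

H(0.247) = -0.247 × log_e(0.247) - 0.753 × log_e(0.753)
H(0.247) = 0.5590 nats

Note: Binary entropy is maximized at p=0.5 (H=1 bit) and minimized at p=0 or p=1 (H=0).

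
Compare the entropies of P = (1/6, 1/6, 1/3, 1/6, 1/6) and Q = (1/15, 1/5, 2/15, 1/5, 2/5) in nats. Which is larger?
P

Computing entropies in nats:
H(P) = 1.5607
H(Q) = 1.4595

Distribution P has higher entropy.

Intuition: The distribution closer to uniform (more spread out) has higher entropy.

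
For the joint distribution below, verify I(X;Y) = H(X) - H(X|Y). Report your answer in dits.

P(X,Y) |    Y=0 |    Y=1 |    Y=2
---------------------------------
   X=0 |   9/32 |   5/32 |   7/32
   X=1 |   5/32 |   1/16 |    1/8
I(X;Y) = 0.0009 dits

Mutual information has multiple equivalent forms:
- I(X;Y) = H(X) - H(X|Y)
- I(X;Y) = H(Y) - H(Y|X)
- I(X;Y) = H(X) + H(Y) - H(X,Y)

Computing all quantities:
H(X) = 0.2795, H(Y) = 0.4609, H(X,Y) = 0.7394
H(X|Y) = 0.2785, H(Y|X) = 0.4599

Verification:
H(X) - H(X|Y) = 0.2795 - 0.2785 = 0.0009
H(Y) - H(Y|X) = 0.4609 - 0.4599 = 0.0009
H(X) + H(Y) - H(X,Y) = 0.2795 + 0.4609 - 0.7394 = 0.0009

All forms give I(X;Y) = 0.0009 dits. ✓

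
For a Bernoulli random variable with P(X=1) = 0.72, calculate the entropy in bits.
0.8555 bits

The binary entropy function is:
H(p) = -p log(p) - (1-p) log(1-p)

H(0.72) = -0.72 × log_2(0.72) - 0.28 × log_2(0.28)
H(0.72) = 0.8555 bits

Note: Binary entropy is maximized at p=0.5 (H=1 bit) and minimized at p=0 or p=1 (H=0).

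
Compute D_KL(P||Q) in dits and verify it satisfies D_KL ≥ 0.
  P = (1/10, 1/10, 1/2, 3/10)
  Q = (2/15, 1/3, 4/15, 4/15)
0.0871 dits

KL divergence satisfies the Gibbs inequality: D_KL(P||Q) ≥ 0 for all distributions P, Q.

D_KL(P||Q) = Σ p(x) log(p(x)/q(x))
Term by term:
  x=0: 1/10 × log_10[(1/10)/(2/15)] = -0.0125
  x=1: 1/10 × log_10[(1/10)/(1/3)] = -0.0523
  x=2: 1/2 × log_10[(1/2)/(4/15)] = 0.1365
  x=3: 3/10 × log_10[(3/10)/(4/15)] = 0.0153
D_KL(P||Q) = 0.0871 dits

D_KL(P||Q) = 0.0871 ≥ 0 ✓

This non-negativity is a fundamental property: relative entropy cannot be negative because it measures how different Q is from P.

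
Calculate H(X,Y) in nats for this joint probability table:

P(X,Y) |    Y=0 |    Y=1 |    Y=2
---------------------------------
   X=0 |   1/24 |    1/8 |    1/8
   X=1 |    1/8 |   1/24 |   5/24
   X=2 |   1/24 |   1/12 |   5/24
2.0377 nats

Joint entropy is H(X,Y) = -Σ_{x,y} p(x,y) log p(x,y).

Summing over all non-zero entries:
H(X,Y) = -[1/24·log_e(1/24) + 1/8·log_e(1/8) + 1/8·log_e(1/8) + 1/8·log_e(1/8) + 1/24·log_e(1/24) + 5/24·log_e(5/24) + 1/24·log_e(1/24) + 1/12·log_e(1/12) + 5/24·log_e(5/24)]
H(X,Y) = 2.0377 nats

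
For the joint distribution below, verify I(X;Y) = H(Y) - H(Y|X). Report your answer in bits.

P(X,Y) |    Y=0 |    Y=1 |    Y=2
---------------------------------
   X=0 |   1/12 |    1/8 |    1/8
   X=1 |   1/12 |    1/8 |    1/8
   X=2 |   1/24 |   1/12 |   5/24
I(X;Y) = 0.0419 bits

Mutual information has multiple equivalent forms:
- I(X;Y) = H(X) - H(X|Y)
- I(X;Y) = H(Y) - H(Y|X)
- I(X;Y) = H(X) + H(Y) - H(X,Y)

Computing all quantities:
H(X) = 1.5850, H(Y) = 1.5157, H(X,Y) = 3.0587
H(X|Y) = 1.5431, H(Y|X) = 1.4738

Verification:
H(X) - H(X|Y) = 1.5850 - 1.5431 = 0.0419
H(Y) - H(Y|X) = 1.5157 - 1.4738 = 0.0419
H(X) + H(Y) - H(X,Y) = 1.5850 + 1.5157 - 3.0587 = 0.0419

All forms give I(X;Y) = 0.0419 bits. ✓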